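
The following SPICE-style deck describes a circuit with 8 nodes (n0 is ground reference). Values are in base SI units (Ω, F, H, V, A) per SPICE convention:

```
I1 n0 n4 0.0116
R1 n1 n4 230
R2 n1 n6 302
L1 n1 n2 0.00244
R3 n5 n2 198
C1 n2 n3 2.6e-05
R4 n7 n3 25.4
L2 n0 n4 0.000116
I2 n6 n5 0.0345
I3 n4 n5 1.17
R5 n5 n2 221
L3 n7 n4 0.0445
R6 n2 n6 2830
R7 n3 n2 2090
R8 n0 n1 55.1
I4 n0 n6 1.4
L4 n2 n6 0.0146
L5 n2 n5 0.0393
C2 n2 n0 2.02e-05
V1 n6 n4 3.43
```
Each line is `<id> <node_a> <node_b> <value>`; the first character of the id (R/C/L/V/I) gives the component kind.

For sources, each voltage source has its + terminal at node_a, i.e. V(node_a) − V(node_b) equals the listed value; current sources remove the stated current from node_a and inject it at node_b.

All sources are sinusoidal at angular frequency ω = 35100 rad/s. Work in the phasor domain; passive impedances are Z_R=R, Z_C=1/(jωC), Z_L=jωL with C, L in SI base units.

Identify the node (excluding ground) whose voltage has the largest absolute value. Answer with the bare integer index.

5

Element admittances at ω=35100 rad/s:
  I1: injects 0.0116 A into n4 (from n0)
  Y(R1) = 0.004348+0.000j S between n1,n4
  Y(R2) = 0.003311+0.000j S between n1,n6
  Y(L1) = 0.000-0.01168j S between n1,n2
  Y(R3) = 0.005051+0.000j S between n5,n2
  Y(C1) = 0.000+0.9126j S between n2,n3
  Y(R4) = 0.03937+0.000j S between n7,n3
  Y(L2) = 0.000-0.2456j S between n0,n4
  I2: injects 0.0345 A into n5 (from n6)
  I3: injects 1.17 A into n5 (from n4)
  Y(R5) = 0.004525+0.000j S between n5,n2
  Y(L3) = 0.000-0.0006402j S between n7,n4
  Y(R6) = 0.0003534+0.000j S between n2,n6
  Y(R7) = 0.0004785+0.000j S between n3,n2
  Y(R8) = 0.01815+0.000j S between n0,n1
  I4: injects 1.4 A into n6 (from n0)
  Y(L4) = 0.000-0.001951j S between n2,n6
  Y(L5) = 0.000-0.0007249j S between n2,n5
  Y(C2) = 0.000+0.7090j S between n2,n0
  V1: constraint V(n6)−V(n4) = 3.43
Assemble and solve the 8×8 MNA system:
  V(n1)=-0.3727+0.05612j  V(n2)=-0.002058-1.739j  V(n3)=-0.002029-1.741j  V(n4)=-0.001793+0.7542j  V(n5)=125.1+7.730j  V(n6)=3.428+0.7542j  V(n7)=0.03854-1.740j
  i(V1)=1.347+0.003501j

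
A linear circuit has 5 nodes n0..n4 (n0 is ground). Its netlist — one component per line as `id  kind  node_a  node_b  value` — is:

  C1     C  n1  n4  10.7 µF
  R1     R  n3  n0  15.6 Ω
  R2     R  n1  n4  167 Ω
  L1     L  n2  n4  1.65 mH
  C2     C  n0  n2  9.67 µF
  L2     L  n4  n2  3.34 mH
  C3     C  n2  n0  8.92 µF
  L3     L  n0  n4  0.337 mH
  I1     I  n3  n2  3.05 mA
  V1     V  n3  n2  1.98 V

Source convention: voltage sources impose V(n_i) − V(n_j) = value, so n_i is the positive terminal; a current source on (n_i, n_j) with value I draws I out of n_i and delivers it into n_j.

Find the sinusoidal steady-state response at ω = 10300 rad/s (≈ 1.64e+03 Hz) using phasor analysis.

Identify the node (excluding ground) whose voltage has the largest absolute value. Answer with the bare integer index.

3

Element admittances at ω=10300 rad/s:
  Y(C1) = 0.000+0.1102j S between n1,n4
  Y(R1) = 0.06410+0.000j S between n3,n0
  Y(R2) = 0.005988+0.000j S between n1,n4
  Y(L1) = 0.000-0.05884j S between n2,n4
  Y(C2) = 0.000+0.09960j S between n0,n2
  Y(L2) = 0.000-0.02907j S between n4,n2
  Y(C3) = 0.000+0.09188j S between n2,n0
  Y(L3) = 0.000-0.2881j S between n0,n4
  I1: injects 0.00305 A into n2 (from n3)
  V1: constraint V(n3)−V(n2) = 1.98
Assemble and solve the 5×5 MNA system:
  V(n1)=-0.09747+0.1887j  V(n2)=-0.4169+0.8073j  V(n3)=1.563+0.8073j  V(n4)=-0.09747+0.1887j
  i(V1)=-0.1032-0.05175j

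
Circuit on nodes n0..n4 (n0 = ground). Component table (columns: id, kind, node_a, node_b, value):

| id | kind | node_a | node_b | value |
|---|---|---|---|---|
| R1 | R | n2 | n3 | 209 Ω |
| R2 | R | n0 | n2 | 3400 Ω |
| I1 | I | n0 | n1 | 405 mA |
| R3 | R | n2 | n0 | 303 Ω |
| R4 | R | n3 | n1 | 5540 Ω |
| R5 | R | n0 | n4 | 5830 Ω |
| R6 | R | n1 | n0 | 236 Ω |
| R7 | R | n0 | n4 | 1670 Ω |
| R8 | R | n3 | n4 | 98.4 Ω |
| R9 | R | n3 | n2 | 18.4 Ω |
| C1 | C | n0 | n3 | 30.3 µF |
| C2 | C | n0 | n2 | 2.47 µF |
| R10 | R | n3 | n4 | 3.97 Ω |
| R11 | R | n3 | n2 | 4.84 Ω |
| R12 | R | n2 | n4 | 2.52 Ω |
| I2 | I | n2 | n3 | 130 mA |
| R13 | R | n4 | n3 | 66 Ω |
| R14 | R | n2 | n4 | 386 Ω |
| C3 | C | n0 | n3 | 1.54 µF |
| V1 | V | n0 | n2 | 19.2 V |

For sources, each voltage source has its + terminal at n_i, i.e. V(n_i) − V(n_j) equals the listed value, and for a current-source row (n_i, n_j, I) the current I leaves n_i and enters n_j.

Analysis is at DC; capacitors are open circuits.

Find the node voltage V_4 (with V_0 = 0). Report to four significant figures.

-19.03 V

MNA unknowns: 4 node voltages V₁..V_4 plus 1 source current (V1)
R1: Y=0.004785 on G[2,3]
R2: Y=0.0002941 on G[0,2]
I1: z[0]−=0.405, z[1]+=0.405
R3: Y=0.003300 on G[2,0]
R4: Y=0.0001805 on G[3,1]
R5: Y=0.0001715 on G[0,4]
R6: Y=0.004237 on G[1,0]
R7: Y=0.0005988 on G[0,4]
R8: Y=0.01016 on G[3,4]
R9: Y=0.05435 on G[3,2]
C1: Y=0.000 on G[0,3]
C2: Y=0.000 on G[0,2]
R10: Y=0.2519 on G[3,4]
R11: Y=0.2066 on G[3,2]
R12: Y=0.3968 on G[2,4]
I2: z[2]−=0.13, z[3]+=0.13
R13: Y=0.01515 on G[4,3]
R14: Y=0.002591 on G[2,4]
C3: Y=0.000 on G[0,3]
V1: row V0−V2=19.2, i_V1 at 0,2
solve → V1=90.91, V2=-19.20, V3=-18.84, V4=-19.03
aux → i_V1=-0.1035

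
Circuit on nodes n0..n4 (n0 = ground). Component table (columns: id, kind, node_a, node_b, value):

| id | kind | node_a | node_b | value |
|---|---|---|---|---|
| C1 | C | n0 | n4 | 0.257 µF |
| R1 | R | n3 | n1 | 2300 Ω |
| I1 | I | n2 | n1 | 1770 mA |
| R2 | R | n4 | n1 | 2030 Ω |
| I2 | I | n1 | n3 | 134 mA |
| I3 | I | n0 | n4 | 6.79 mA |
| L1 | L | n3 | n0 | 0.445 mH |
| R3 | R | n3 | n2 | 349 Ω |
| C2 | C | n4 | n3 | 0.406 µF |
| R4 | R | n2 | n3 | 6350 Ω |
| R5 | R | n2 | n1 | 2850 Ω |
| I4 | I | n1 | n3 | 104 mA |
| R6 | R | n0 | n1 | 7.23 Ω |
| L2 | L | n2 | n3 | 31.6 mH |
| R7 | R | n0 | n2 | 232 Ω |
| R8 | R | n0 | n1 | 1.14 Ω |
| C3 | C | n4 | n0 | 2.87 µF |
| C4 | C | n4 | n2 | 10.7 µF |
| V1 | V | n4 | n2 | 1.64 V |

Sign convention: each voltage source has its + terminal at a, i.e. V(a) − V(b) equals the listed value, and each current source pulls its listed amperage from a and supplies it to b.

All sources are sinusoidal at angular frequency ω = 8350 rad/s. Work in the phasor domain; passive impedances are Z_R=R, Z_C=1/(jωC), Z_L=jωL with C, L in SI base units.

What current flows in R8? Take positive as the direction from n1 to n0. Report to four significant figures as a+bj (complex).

Element admittances at ω=8350 rad/s:
  Y(C1) = 0.000+0.002146j S between n0,n4
  Y(R1) = 0.0004348+0.000j S between n3,n1
  I1: injects 1.77 A into n1 (from n2)
  Y(R2) = 0.0004926+0.000j S between n4,n1
  I2: injects 0.134 A into n3 (from n1)
  I3: injects 0.00679 A into n4 (from n0)
  Y(L1) = 0.000-0.2691j S between n3,n0
  Y(R3) = 0.002865+0.000j S between n3,n2
  Y(C2) = 0.000+0.003390j S between n4,n3
  Y(R4) = 0.0001575+0.000j S between n2,n3
  Y(R5) = 0.0003509+0.000j S between n2,n1
  I4: injects 0.104 A into n3 (from n1)
  Y(R6) = 0.1383+0.000j S between n0,n1
  Y(L2) = 0.000-0.003790j S between n2,n3
  Y(R7) = 0.004310+0.000j S between n0,n2
  Y(R8) = 0.8772+0.000j S between n0,n1
  Y(C3) = 0.000+0.02396j S between n4,n0
  Y(C4) = 0.000+0.08934j S between n4,n2
  V1: constraint V(n4)−V(n2) = 1.64
Assemble and solve the 5×5 MNA system:
  V(n1)=1.489+0.05160j  V(n2)=-21.44+61.82j  V(n3)=-0.7363+0.7461j  V(n4)=-19.80+61.82j
  i(V1)=1.838+0.4047j

1.306+0.04526j A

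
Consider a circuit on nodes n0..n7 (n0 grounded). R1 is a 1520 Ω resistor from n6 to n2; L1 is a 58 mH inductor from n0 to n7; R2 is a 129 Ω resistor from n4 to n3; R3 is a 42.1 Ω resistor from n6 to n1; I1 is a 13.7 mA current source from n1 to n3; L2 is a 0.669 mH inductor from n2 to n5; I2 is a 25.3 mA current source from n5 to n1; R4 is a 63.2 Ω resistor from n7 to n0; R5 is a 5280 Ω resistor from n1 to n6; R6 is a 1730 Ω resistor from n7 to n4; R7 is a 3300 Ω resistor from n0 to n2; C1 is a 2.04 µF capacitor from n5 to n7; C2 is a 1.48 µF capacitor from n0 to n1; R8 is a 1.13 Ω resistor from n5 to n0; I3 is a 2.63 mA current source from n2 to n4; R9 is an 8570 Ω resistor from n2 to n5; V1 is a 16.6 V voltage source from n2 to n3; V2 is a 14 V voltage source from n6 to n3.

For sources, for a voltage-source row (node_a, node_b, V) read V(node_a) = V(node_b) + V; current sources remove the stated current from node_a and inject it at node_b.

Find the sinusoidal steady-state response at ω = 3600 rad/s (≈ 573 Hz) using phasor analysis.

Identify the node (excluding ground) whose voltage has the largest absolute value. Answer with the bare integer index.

3

Element admittances at ω=3600 rad/s:
  Y(R1) = 0.0006579+0.000j S between n6,n2
  Y(L1) = 0.000-0.004789j S between n0,n7
  Y(R2) = 0.007752+0.000j S between n4,n3
  Y(R3) = 0.02375+0.000j S between n6,n1
  I1: injects 0.0137 A into n3 (from n1)
  Y(L2) = 0.000-0.4152j S between n2,n5
  I2: injects 0.0253 A into n1 (from n5)
  Y(R4) = 0.01582+0.000j S between n7,n0
  Y(R5) = 0.0001894+0.000j S between n1,n6
  Y(R6) = 0.0005780+0.000j S between n7,n4
  Y(R7) = 0.0003030+0.000j S between n0,n2
  Y(C1) = 0.000+0.007344j S between n5,n7
  Y(C2) = 0.000+0.005328j S between n0,n1
  Y(R8) = 0.8850+0.000j S between n5,n0
  I3: injects 0.00263 A into n4 (from n2)
  Y(R9) = 0.0001167+0.000j S between n2,n5
  V1: constraint V(n2)−V(n3) = 16.6
  V2: constraint V(n6)−V(n3) = 14
Assemble and solve the 9×9 MNA system:
  V(n1)=-2.008+0.5428j  V(n2)=-0.01351+0.09592j  V(n3)=-16.61+0.09592j  V(n4)=-15.18+0.09554j  V(n5)=0.01216+0.007602j  V(n6)=-2.614+0.09592j  V(n7)=-0.5244+0.09049j
  i(V1)=-0.04100-0.01070j  i(V2)=0.01620+0.01070j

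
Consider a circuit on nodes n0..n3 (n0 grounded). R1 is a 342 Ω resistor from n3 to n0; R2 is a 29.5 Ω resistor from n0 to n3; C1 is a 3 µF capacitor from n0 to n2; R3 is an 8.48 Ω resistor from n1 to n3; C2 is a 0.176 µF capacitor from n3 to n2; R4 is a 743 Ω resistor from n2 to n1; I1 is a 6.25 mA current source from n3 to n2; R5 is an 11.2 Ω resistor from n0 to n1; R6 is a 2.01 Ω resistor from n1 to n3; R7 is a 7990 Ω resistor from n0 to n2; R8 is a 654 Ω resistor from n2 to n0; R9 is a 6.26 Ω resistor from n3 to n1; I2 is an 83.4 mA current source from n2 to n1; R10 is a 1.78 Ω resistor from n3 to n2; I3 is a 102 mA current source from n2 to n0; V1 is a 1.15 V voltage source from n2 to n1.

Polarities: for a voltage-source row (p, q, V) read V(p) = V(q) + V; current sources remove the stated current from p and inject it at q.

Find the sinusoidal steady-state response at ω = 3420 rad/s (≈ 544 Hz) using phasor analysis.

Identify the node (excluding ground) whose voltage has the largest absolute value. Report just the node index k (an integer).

1

Apply KCL at each of the 3 non-ground nodes and solve the resulting linear system.
Node n1: branches {R3, R4, R5, R6, R9, I2, V1} → V_1 = -0.9561-0.01577j
Node n2: branches {C1, C2, R4, I1, R7, R8, I2, R10, I3, V1} → V_2 = 0.1939-0.01577j
Node n3: branches {R1, R2, R3, C2, I1, R6, R9, R10} → V_3 = -0.4648-0.01506j
Source currents: i(V1)=-0.5512-0.001960j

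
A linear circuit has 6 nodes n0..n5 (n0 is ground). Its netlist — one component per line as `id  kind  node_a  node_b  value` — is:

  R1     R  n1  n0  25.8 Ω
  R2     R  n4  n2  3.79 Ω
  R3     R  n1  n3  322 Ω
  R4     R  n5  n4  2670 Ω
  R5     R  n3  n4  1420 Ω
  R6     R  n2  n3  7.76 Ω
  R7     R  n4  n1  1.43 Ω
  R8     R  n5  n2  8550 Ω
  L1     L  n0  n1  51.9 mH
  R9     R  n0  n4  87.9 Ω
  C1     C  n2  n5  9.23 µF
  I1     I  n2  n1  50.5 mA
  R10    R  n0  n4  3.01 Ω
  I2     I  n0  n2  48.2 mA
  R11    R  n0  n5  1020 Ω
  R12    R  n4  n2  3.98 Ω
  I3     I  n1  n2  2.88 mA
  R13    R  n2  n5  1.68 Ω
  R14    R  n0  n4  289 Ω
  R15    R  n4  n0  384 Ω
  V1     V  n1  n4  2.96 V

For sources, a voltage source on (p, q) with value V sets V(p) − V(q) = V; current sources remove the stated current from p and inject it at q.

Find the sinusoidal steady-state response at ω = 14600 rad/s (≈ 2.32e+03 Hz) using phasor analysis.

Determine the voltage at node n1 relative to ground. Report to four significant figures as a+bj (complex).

Apply KCL at each of the 5 non-ground nodes and solve the resulting linear system.
Node n1: branches {R1, R3, R7, L1, I1, I3, V1} → V_1 = 2.789+0.009452j
Node n2: branches {R2, R6, R8, C1, I1, I2, R12, I3, R13} → V_2 = -0.1523+0.009435j
Node n3: branches {R3, R5, R6} → V_3 = -0.08357+0.009435j
Node n4: branches {R2, R4, R5, R7, R9, R10, R12, R14, R15, V1} → V_4 = -0.1709+0.009452j
Node n5: branches {R4, R8, C1, R11, R13} → V_5 = -0.1521+0.009369j
Source currents: i(V1)=-2.139+0.003314j

2.789+0.009452j V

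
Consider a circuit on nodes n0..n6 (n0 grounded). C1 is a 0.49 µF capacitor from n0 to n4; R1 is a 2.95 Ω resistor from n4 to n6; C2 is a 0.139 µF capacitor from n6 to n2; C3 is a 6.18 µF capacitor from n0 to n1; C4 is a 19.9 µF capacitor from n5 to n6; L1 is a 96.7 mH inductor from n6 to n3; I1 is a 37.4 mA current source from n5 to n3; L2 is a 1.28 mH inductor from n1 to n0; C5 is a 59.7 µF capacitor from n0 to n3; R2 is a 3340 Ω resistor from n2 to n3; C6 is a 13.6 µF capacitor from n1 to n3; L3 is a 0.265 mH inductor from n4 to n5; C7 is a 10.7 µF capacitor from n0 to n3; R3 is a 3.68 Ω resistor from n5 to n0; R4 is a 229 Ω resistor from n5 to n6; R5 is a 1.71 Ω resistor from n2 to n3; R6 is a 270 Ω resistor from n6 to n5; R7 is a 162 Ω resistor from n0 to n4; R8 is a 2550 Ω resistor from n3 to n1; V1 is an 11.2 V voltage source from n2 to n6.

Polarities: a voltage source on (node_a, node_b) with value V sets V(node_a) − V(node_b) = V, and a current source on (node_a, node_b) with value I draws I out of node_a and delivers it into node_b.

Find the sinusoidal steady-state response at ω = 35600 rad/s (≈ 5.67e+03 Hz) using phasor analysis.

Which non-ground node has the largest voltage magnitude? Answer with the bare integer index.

Apply KCL at each of the 6 non-ground nodes and solve the resulting linear system.
Node n1: branches {C3, L2, C6, R8} → V_1 = 0.2048-0.4982j
Node n2: branches {C2, R2, R5, V1} → V_2 = 3.399+0.6004j
Node n3: branches {L1, I1, C5, R2, C6, C7, R5, R8} → V_3 = 0.2888-0.7019j
Node n4: branches {C1, R1, L3, R7} → V_4 = -8.476+0.4467j
Node n5: branches {C4, I1, L3, R3, R4, R6} → V_5 = -6.615-2.279j
Node n6: branches {R1, C2, C4, L1, R4, R6, V1} → V_6 = -7.801+0.6004j
Source currents: i(V1)=-1.820-0.8174j

4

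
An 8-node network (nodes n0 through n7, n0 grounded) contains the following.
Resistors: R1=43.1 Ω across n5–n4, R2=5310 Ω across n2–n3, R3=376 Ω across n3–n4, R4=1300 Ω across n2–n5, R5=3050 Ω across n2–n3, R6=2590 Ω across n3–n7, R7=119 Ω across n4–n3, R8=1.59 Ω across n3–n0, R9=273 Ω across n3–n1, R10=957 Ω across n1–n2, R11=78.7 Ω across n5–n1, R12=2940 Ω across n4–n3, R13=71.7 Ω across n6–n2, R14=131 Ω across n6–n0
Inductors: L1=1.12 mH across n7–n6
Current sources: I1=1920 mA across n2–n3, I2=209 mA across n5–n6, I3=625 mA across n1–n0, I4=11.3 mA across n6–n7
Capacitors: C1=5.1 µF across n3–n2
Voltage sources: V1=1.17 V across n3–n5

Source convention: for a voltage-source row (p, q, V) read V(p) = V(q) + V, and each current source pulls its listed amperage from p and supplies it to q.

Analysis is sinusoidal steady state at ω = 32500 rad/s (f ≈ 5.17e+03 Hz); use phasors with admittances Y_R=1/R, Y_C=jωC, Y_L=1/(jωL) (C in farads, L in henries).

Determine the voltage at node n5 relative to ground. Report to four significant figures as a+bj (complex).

Element admittances at ω=32500 rad/s:
  Y(R1) = 0.02320+0.000j S between n5,n4
  Y(R2) = 0.0001883+0.000j S between n2,n3
  Y(R3) = 0.002660+0.000j S between n3,n4
  Y(L1) = 0.000-0.02747j S between n7,n6
  I1: injects 1.92 A into n3 (from n2)
  Y(R4) = 0.0007692+0.000j S between n2,n5
  Y(R5) = 0.0003279+0.000j S between n2,n3
  I2: injects 0.209 A into n6 (from n5)
  Y(R6) = 0.0003861+0.000j S between n3,n7
  Y(R7) = 0.008403+0.000j S between n4,n3
  Y(R8) = 0.6289+0.000j S between n3,n0
  Y(R9) = 0.003663+0.000j S between n3,n1
  Y(R10) = 0.001045+0.000j S between n1,n2
  Y(C1) = 0.000+0.1658j S between n3,n2
  Y(R11) = 0.01271+0.000j S between n5,n1
  Y(R12) = 0.0003401+0.000j S between n4,n3
  I3: injects 0.625 A into n0 (from n1)
  Y(R13) = 0.01395+0.000j S between n6,n2
  I4: injects 0.0113 A into n7 (from n6)
  Y(R14) = 0.007634+0.000j S between n6,n0
  V1: constraint V(n3)−V(n5) = 1.17
Assemble and solve the 8×8 MNA system:
  V(n1)=-37.87+0.5743j  V(n2)=-1.582+10.88j  V(n3)=-1.097-0.08379j  V(n4)=-1.881-0.08379j  V(n5)=-2.267-0.08379j  V(n6)=8.489+6.903j  V(n7)=8.591+7.179j
  i(V1)=0.6519-0.01680j

-2.267-0.08379j V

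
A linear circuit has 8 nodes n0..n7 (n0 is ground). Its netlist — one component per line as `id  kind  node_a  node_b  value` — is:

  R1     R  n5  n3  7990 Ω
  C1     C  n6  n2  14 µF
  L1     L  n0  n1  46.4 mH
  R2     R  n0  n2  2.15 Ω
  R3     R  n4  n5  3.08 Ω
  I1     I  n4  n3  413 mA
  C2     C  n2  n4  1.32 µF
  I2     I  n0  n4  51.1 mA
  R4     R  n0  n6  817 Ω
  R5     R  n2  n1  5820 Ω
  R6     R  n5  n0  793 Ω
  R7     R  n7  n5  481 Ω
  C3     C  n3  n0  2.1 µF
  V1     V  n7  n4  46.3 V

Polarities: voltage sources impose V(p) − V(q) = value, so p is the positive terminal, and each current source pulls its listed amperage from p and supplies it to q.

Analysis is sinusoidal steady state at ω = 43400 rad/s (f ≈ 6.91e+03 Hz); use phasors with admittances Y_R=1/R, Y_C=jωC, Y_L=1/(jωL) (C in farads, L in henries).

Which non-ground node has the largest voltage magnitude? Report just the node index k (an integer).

7

Apply KCL at each of the 7 non-ground nodes and solve the resulting linear system.
Node n1: branches {L1, R5} → V_1 = -0.07660-0.2413j
Node n2: branches {C1, R2, C2, R5} → V_2 = -0.7739-0.01988j
Node n3: branches {R1, I1, C3} → V_3 = 0.01481-4.531j
Node n4: branches {R3, I1, C2, I2, V1} → V_4 = -0.9351+6.282j
Node n5: branches {R1, R3, R6, R7} → V_5 = -0.6378+6.254j
Node n6: branches {C1, R4} → V_6 = -0.7738-0.02144j
Node n7: branches {R7, V1} → V_7 = 45.36+6.282j
Source currents: i(V1)=-0.09564-5.876e-05j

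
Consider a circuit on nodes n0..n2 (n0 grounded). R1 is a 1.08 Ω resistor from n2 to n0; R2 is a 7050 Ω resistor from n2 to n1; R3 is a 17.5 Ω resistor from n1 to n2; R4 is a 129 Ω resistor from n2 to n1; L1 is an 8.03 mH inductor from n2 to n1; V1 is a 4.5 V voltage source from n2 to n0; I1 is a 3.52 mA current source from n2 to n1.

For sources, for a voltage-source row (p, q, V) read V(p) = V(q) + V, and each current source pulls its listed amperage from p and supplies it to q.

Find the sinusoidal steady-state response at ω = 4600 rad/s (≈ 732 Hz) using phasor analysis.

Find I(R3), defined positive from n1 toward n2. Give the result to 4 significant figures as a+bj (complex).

0.002636+0.001097j A

Apply KCL at each of the 2 non-ground nodes and solve the resulting linear system.
Node n1: branches {R2, R3, R4, L1, I1} → V_1 = 4.546+0.01920j
Node n2: branches {R1, R2, R3, R4, L1, V1, I1} → V_2 = 4.500+0.000j
Source currents: i(V1)=-4.167+0.000j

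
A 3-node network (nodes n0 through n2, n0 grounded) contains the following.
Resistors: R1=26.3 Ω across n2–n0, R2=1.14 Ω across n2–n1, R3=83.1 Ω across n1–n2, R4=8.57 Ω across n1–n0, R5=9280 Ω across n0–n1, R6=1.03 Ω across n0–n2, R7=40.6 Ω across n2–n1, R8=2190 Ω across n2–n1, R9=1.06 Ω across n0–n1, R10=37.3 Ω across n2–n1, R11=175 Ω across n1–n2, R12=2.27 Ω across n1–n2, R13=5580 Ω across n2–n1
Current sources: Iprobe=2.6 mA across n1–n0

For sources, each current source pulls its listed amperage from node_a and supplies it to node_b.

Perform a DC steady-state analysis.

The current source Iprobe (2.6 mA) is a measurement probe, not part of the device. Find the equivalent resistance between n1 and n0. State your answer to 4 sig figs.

R_eq = 0.6081 Ω

Element admittances at DC:
  Y(R1) = 0.03802 S between n2,n0
  Y(R2) = 0.8772 S between n2,n1
  Y(R3) = 0.01203 S between n1,n2
  Y(R4) = 0.1167 S between n1,n0
  Y(R5) = 0.0001078 S between n0,n1
  Y(R6) = 0.9709 S between n0,n2
  Y(R7) = 0.02463 S between n2,n1
  Y(R8) = 0.0004566 S between n2,n1
  Y(R9) = 0.9434 S between n0,n1
  Y(R10) = 0.02681 S between n2,n1
  Y(R11) = 0.005714 S between n1,n2
  Y(R12) = 0.4405 S between n1,n2
  Y(R13) = 0.0001792 S between n2,n1
  Iprobe: injects 0.0026 A into n0 (from n1)
Assemble and solve the 2×2 MNA system:
  V(n1)=-0.001581  V(n2)=-0.0009155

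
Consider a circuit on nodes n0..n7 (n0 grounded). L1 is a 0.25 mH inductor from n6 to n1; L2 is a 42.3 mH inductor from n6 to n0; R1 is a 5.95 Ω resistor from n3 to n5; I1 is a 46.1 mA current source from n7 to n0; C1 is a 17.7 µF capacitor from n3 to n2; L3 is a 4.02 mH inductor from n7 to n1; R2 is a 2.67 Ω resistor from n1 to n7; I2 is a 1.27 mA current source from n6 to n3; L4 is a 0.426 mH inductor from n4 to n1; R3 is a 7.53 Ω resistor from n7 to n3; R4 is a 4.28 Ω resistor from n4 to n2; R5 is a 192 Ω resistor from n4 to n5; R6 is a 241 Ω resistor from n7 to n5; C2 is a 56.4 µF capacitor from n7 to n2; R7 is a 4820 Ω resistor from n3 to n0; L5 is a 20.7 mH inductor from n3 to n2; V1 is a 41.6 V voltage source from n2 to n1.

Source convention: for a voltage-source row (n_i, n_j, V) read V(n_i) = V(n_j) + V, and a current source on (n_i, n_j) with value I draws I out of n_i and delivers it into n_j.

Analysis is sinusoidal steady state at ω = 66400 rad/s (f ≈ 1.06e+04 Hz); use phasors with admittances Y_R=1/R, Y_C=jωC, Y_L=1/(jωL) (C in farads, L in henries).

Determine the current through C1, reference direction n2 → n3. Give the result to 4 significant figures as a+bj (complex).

Apply KCL at each of the 7 non-ground nodes and solve the resulting linear system.
Node n1: branches {L1, L3, R2, L4, V1} → V_1 = -67.53-115.3j
Node n2: branches {C1, R4, C2, L5, V1} → V_2 = -25.93-115.3j
Node n3: branches {R1, C1, I2, R3, R7, L5} → V_3 = -25.42-115.2j
Node n4: branches {L4, R4, R5} → V_4 = -26.81-109.3j
Node n5: branches {R1, R5, R6} → V_5 = -25.49-114.9j
Node n6: branches {L1, L2, I2} → V_6 = -67.13-114.7j
Node n7: branches {I1, L3, R2, R3, R6, C2} → V_7 = -26.44-111.2j
Source currents: i(V1)=-15.66+0.08606j

0.1399-0.5962j A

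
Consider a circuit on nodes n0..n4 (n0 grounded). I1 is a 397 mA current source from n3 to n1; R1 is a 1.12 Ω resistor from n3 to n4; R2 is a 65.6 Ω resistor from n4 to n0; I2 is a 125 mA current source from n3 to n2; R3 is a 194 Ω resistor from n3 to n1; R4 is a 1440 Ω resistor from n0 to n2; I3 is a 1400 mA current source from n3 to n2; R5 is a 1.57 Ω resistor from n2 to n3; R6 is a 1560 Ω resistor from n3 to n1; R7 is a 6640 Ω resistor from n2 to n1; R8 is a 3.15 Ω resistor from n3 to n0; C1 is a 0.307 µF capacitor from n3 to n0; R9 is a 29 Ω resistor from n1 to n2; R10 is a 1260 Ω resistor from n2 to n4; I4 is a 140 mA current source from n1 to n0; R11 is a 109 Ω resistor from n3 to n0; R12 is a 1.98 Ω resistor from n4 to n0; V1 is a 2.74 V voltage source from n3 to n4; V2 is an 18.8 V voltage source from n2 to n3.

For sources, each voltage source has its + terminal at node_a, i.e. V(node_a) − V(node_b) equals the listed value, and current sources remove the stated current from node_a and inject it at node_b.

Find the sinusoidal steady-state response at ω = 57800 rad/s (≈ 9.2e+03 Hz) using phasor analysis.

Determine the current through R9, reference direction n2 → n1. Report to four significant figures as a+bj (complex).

-0.1263+0.000j A

Element admittances at ω=57800 rad/s:
  I1: injects 0.397 A into n1 (from n3)
  Y(R1) = 0.8929+0.000j S between n3,n4
  Y(R2) = 0.01524+0.000j S between n4,n0
  I2: injects 0.125 A into n2 (from n3)
  Y(R3) = 0.005155+0.000j S between n3,n1
  Y(R4) = 0.0006944+0.000j S between n0,n2
  I3: injects 1.4 A into n2 (from n3)
  Y(R5) = 0.6369+0.000j S between n2,n3
  Y(R6) = 0.0006410+0.000j S between n3,n1
  Y(R7) = 0.0001506+0.000j S between n2,n1
  Y(R8) = 0.3175+0.000j S between n3,n0
  Y(C1) = 0.000+0.01774j S between n3,n0
  Y(R9) = 0.03448+0.000j S between n1,n2
  Y(R10) = 0.0007937+0.000j S between n2,n4
  I4: injects 0.14 A into n0 (from n1)
  Y(R11) = 0.009174+0.000j S between n3,n0
  Y(R12) = 0.5051+0.000j S between n4,n0
  V1: constraint V(n3)−V(n4) = 2.74
  V2: constraint V(n2)−V(n3) = 18.8
Assemble and solve the 6×6 MNA system:
  V(n1)=23.96-0.03142j  V(n2)=20.30-0.03142j  V(n3)=1.501-0.03142j  V(n4)=-1.239-0.03142j
  i(V1)=-3.108-0.01635j  i(V2)=-10.35+2.182e-05j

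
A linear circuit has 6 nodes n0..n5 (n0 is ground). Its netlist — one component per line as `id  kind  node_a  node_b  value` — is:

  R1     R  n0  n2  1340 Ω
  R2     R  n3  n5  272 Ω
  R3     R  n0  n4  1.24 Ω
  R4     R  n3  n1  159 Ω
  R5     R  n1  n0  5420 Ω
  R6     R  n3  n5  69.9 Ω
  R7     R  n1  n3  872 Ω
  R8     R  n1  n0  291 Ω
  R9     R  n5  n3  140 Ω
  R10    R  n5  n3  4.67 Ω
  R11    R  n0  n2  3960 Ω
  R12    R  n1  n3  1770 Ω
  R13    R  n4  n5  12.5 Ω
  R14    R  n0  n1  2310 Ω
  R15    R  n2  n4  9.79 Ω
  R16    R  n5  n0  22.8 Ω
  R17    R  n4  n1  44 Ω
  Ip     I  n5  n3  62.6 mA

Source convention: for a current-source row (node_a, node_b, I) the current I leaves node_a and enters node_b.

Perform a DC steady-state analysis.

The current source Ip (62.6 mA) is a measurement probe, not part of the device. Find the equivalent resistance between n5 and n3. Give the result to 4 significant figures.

R_eq = 4.080 Ω

MNA unknowns: 5 node voltages V₁..V_5
R1: Y=0.0007463 on G[0,2]
R2: Y=0.003676 on G[3,5]
R3: Y=0.8065 on G[0,4]
R4: Y=0.006289 on G[3,1]
R5: Y=0.0001845 on G[1,0]
R6: Y=0.01431 on G[3,5]
R7: Y=0.001147 on G[1,3]
R8: Y=0.003436 on G[1,0]
R9: Y=0.007143 on G[5,3]
R10: Y=0.2141 on G[5,3]
R11: Y=0.0002525 on G[0,2]
R12: Y=0.0005650 on G[1,3]
R13: Y=0.08000 on G[4,5]
R14: Y=0.0004329 on G[0,1]
R15: Y=0.1021 on G[2,4]
R16: Y=0.04386 on G[5,0]
R17: Y=0.02273 on G[4,1]
Ip: z[5]−=0.0626, z[3]+=0.0626
solve → V1=0.05625, V2=0.0003585, V3=0.2435, V4=0.0003620, V5=-0.01186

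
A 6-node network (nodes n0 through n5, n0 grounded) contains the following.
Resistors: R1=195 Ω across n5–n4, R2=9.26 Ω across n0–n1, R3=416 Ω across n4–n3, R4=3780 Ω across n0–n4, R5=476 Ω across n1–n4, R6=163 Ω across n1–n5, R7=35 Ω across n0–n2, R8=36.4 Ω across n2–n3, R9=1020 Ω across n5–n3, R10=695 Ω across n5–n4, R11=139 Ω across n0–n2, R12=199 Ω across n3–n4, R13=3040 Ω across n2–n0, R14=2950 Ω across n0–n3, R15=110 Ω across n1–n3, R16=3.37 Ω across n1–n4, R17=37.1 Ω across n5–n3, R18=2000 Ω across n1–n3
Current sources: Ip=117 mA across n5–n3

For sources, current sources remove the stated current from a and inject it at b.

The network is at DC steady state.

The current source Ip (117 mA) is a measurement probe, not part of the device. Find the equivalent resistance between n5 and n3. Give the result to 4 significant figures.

Apply KCL at each of the 5 non-ground nodes and solve the resulting linear system.
Node n1: branches {R2, R5, R6, R15, R16, R18} → V_1 = -0.1173
Node n2: branches {R7, R8, R11, R13} → V_2 = 0.3446
Node n3: branches {R3, R8, R9, R12, R14, R15, R17, R18, Ip} → V_3 = 0.7974
Node n4: branches {R1, R3, R4, R5, R10, R12, R16} → V_4 = -0.1428
Node n5: branches {R1, R6, R9, R10, R17, Ip} → V_5 = -2.372

R_eq = 27.09 Ω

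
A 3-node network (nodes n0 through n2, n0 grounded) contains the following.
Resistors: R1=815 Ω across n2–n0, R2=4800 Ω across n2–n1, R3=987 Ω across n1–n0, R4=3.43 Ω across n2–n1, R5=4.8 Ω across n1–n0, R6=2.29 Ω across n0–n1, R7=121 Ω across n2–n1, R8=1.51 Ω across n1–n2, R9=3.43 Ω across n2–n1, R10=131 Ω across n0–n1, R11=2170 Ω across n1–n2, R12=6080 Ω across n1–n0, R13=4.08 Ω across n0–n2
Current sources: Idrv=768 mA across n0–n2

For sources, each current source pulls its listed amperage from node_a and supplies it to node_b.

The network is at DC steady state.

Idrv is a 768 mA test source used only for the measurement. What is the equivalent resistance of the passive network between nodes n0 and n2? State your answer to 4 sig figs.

Element admittances at DC:
  Y(R1) = 0.001227 S between n2,n0
  Y(R2) = 0.0002083 S between n2,n1
  Y(R3) = 0.001013 S between n1,n0
  Y(R4) = 0.2915 S between n2,n1
  Y(R5) = 0.2083 S between n1,n0
  Y(R6) = 0.4367 S between n0,n1
  Y(R7) = 0.008264 S between n2,n1
  Y(R8) = 0.6623 S between n1,n2
  Y(R9) = 0.2915 S between n2,n1
  Y(R10) = 0.007634 S between n0,n1
  Y(R11) = 0.0004608 S between n1,n2
  Y(R12) = 0.0001645 S between n1,n0
  Y(R13) = 0.2451 S between n0,n2
  Idrv: injects 0.768 A into n2 (from n0)
Assemble and solve the 2×2 MNA system:
  V(n1)=0.7467  V(n2)=1.136

R_eq = 1.479 Ω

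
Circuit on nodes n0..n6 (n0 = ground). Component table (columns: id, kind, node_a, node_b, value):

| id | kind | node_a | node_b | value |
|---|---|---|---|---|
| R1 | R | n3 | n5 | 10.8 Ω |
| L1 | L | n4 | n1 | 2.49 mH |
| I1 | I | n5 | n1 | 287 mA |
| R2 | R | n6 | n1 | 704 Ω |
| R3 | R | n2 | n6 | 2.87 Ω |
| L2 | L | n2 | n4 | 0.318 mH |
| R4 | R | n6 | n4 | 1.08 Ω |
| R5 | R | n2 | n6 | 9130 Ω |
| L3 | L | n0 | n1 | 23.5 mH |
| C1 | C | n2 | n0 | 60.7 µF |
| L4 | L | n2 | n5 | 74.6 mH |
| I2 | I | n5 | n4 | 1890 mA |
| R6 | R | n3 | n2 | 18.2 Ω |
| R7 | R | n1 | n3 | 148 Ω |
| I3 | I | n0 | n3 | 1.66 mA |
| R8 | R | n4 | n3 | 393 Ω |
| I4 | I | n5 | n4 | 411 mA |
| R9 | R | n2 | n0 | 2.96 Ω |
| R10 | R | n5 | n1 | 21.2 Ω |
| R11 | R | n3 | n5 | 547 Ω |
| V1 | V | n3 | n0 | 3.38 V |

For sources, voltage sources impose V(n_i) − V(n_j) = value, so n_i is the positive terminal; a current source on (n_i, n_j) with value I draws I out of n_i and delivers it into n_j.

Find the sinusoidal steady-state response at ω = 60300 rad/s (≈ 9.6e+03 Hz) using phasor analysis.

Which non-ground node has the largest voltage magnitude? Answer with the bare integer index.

Element admittances at ω=60300 rad/s:
  Y(R1) = 0.09259+0.000j S between n3,n5
  Y(L1) = 0.000-0.006660j S between n4,n1
  I1: injects 0.287 A into n1 (from n5)
  Y(R2) = 0.001420+0.000j S between n6,n1
  Y(R3) = 0.3484+0.000j S between n2,n6
  Y(L2) = 0.000-0.05215j S between n2,n4
  Y(R4) = 0.9259+0.000j S between n6,n4
  Y(R5) = 0.0001095+0.000j S between n2,n6
  Y(L3) = 0.000-0.0007057j S between n0,n1
  Y(C1) = 0.000+3.660j S between n2,n0
  Y(L4) = 0.000-0.0002223j S between n2,n5
  I2: injects 1.89 A into n4 (from n5)
  Y(R6) = 0.05495+0.000j S between n3,n2
  Y(R7) = 0.006757+0.000j S between n1,n3
  I3: injects 0.00166 A into n3 (from n0)
  Y(R8) = 0.002545+0.000j S between n4,n3
  I4: injects 0.411 A into n4 (from n5)
  Y(R9) = 0.3378+0.000j S between n2,n0
  Y(R10) = 0.04717+0.000j S between n5,n1
  Y(R11) = 0.001828+0.000j S between n3,n5
  V1: constraint V(n3)−V(n0) = 3.38
Assemble and solve the 7×7 MNA system:
  V(n1)=-10.16-3.318j  V(n2)=0.1021-0.6497j  V(n3)=3.380+0.000j  V(n4)=8.493+1.536j  V(n5)=-19.41-1.136j  V(n6)=6.180+0.9337j
  i(V1)=-2.408-0.1615j

5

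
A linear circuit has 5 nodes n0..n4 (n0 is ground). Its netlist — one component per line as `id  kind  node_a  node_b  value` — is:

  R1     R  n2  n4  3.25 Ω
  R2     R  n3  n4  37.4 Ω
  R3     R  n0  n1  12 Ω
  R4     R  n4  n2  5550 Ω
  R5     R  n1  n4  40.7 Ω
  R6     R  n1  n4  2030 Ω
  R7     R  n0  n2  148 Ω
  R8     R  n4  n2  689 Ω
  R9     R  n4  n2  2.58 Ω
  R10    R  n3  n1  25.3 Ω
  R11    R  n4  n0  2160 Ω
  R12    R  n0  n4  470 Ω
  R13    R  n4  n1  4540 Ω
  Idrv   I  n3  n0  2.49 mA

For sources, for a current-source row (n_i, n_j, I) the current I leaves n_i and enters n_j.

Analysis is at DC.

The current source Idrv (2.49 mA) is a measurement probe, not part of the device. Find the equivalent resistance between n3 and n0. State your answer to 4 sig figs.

MNA unknowns: 4 node voltages V₁..V_4
R1: Y=0.3077 on G[2,4]
R2: Y=0.02674 on G[3,4]
R3: Y=0.08333 on G[0,1]
R4: Y=0.0001802 on G[4,2]
R5: Y=0.02457 on G[1,4]
R6: Y=0.0004926 on G[1,4]
R7: Y=0.006757 on G[0,2]
R8: Y=0.001451 on G[4,2]
R9: Y=0.3876 on G[4,2]
R10: Y=0.03953 on G[3,1]
R11: Y=0.0004630 on G[4,0]
R12: Y=0.002128 on G[0,4]
R13: Y=0.0002203 on G[4,1]
Idrv: z[3]−=0.00249, z[0]+=0.00249
solve → V1=-0.02536, V2=-0.04020, V3=-0.06908, V4=-0.04059

R_eq = 27.74 Ω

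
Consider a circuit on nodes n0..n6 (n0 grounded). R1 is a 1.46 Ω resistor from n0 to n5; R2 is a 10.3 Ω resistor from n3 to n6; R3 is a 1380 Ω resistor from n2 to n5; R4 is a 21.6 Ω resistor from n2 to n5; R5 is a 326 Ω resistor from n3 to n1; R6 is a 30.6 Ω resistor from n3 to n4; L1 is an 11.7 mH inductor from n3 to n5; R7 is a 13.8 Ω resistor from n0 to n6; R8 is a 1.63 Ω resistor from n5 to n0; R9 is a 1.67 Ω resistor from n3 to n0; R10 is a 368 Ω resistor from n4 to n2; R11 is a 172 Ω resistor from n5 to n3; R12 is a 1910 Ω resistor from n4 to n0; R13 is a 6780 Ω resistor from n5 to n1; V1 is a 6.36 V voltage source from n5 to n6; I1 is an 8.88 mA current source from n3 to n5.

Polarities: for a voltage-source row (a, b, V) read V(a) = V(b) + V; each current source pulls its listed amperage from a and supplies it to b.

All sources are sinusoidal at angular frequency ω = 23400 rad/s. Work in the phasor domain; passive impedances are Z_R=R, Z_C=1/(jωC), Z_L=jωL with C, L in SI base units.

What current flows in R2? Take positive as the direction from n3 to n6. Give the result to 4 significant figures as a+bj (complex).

Element admittances at ω=23400 rad/s:
  Y(R1) = 0.6849+0.000j S between n0,n5
  Y(R2) = 0.09709+0.000j S between n3,n6
  Y(R3) = 0.0007246+0.000j S between n2,n5
  Y(R4) = 0.04630+0.000j S between n2,n5
  Y(R5) = 0.003067+0.000j S between n3,n1
  Y(R6) = 0.03268+0.000j S between n3,n4
  Y(L1) = 0.000-0.003653j S between n3,n5
  Y(R7) = 0.07246+0.000j S between n0,n6
  Y(R8) = 0.6135+0.000j S between n5,n0
  Y(R9) = 0.5988+0.000j S between n3,n0
  Y(R10) = 0.002717+0.000j S between n4,n2
  Y(R11) = 0.005814+0.000j S between n5,n3
  Y(R12) = 0.0005236+0.000j S between n4,n0
  Y(R13) = 0.0001475+0.000j S between n5,n1
  V1: constraint V(n5)−V(n6) = 6.36
  I1: injects 0.00888 A into n5 (from n3)
Assemble and solve the 7×7 MNA system:
  V(n1)=-0.7198-0.006668j  V(n2)=0.6065+0.002606j  V(n3)=-0.7871-0.007139j  V(n4)=-0.6702-0.006298j  V(n5)=0.6802+0.003121j  V(n6)=-5.680+0.003121j
  i(V1)=-0.8866+0.001222j

0.4750-0.0009961j A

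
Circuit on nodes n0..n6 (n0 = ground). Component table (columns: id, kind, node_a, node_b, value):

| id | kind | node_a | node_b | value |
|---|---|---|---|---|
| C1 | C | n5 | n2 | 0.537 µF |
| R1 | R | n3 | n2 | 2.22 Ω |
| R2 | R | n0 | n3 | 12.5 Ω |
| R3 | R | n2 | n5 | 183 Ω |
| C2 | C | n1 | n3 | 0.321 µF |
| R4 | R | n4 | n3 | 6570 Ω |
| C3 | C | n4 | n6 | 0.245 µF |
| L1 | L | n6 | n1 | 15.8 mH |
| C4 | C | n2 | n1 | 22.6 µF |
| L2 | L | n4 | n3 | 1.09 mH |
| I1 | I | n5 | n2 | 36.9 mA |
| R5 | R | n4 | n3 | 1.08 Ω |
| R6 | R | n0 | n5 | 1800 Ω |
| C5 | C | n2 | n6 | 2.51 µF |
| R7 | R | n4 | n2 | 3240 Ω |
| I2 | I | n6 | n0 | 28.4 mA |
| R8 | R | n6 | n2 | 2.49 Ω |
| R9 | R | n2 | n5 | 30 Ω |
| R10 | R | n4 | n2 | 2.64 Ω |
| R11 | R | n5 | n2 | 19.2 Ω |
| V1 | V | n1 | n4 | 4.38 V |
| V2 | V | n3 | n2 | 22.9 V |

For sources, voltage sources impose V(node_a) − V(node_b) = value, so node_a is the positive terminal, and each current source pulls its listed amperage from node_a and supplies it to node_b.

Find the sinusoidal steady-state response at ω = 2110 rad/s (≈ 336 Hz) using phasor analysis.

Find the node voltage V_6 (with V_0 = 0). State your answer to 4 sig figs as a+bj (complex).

-23.24-1.579j V

MNA unknowns: 6 node voltages V₁..V_6 plus 2 source currents (V1, V2)
C1: Y=0.000+0.001133j on G[5,2]
R1: Y=0.4505+0.000j on G[3,2]
R2: Y=0.08000+0.000j on G[0,3]
R3: Y=0.005464+0.000j on G[2,5]
C2: Y=0.000+0.0006773j on G[1,3]
R4: Y=0.0001522+0.000j on G[4,3]
C3: Y=0.000+0.0005169j on G[4,6]
L1: Y=0.000-0.03000j on G[6,1]
C4: Y=0.000+0.04769j on G[2,1]
L2: Y=0.000-0.4348j on G[4,3]
I1: z[5]−=0.0369, z[2]+=0.0369
R5: Y=0.9259+0.000j on G[4,3]
R6: Y=0.0005556+0.000j on G[0,5]
C5: Y=0.000+0.005296j on G[2,6]
R7: Y=0.0003086+0.000j on G[4,2]
I2: z[6]−=0.0284, z[0]+=0.0284
R8: Y=0.4016+0.000j on G[6,2]
R9: Y=0.03333+0.000j on G[2,5]
R10: Y=0.3788+0.000j on G[4,2]
R11: Y=0.05208+0.000j on G[5,2]
V1: row V1−V4=4.38, i_V1 at 1,4
V2: row V3−V2=22.9, i_V2 at 3,2
solve → V1=-1.774-2.278j, V2=-23.09-2.250e-05j, V3=-0.1928-2.250e-05j, V4=-6.154-2.278j, V5=-23.36+0.003239j, V6=-23.24-1.579j
aux → i_V1=-0.08920-0.3718j, i_V2=-16.81+0.4817j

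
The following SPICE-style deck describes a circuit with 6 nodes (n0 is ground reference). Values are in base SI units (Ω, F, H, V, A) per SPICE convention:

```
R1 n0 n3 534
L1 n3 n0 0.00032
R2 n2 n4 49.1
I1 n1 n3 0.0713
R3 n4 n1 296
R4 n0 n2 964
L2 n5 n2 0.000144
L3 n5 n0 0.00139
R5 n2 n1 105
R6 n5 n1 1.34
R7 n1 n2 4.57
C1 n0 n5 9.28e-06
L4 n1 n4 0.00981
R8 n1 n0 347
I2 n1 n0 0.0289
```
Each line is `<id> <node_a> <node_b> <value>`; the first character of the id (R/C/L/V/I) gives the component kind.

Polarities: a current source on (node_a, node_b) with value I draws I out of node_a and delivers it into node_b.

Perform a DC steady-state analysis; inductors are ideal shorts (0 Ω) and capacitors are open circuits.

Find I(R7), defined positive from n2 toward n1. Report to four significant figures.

0.02197 A

Apply KCL at each of the 5 non-ground nodes and solve the resulting linear system.
Node n1: branches {I1, R3, R5, R6, R7, L4, R8, I2} → V_1 = -0.1004
Node n2: branches {R2, R4, L2, R5, R7} → V_2 = 0.000
Node n3: branches {R1, L1, I1} → V_3 = 0.000
Node n4: branches {R2, R3, L4} → V_4 = -0.1004
Node n5: branches {L2, L3, R6, C1} → V_5 = 0.000
Source currents: i(L1)=0.07130, i(L2)=0.02497, i(L3)=-0.09991, i(L4)=-0.002045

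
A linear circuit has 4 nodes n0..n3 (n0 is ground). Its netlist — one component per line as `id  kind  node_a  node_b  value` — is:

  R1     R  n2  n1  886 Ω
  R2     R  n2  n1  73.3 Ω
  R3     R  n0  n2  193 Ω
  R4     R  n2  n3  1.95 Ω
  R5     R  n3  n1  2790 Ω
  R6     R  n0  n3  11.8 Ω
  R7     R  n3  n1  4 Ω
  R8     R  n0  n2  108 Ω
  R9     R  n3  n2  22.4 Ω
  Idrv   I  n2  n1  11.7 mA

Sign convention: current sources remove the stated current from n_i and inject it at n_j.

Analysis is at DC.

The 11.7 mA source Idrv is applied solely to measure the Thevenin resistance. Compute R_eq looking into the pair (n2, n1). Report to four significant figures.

R_eq = 5.299 Ω

Element admittances at DC:
  Y(R1) = 0.001129 S between n2,n1
  Y(R2) = 0.01364 S between n2,n1
  Y(R3) = 0.005181 S between n0,n2
  Y(R4) = 0.5128 S between n2,n3
  Y(R5) = 0.0003584 S between n3,n1
  Y(R6) = 0.08475 S between n0,n3
  Y(R7) = 0.2500 S between n3,n1
  Y(R8) = 0.009259 S between n0,n2
  Y(R9) = 0.04464 S between n3,n2
  Idrv: injects 0.0117 A into n1 (from n2)
Assemble and solve the 3×3 MNA system:
  V(n1)=0.04583  V(n2)=-0.01617  V(n3)=0.002755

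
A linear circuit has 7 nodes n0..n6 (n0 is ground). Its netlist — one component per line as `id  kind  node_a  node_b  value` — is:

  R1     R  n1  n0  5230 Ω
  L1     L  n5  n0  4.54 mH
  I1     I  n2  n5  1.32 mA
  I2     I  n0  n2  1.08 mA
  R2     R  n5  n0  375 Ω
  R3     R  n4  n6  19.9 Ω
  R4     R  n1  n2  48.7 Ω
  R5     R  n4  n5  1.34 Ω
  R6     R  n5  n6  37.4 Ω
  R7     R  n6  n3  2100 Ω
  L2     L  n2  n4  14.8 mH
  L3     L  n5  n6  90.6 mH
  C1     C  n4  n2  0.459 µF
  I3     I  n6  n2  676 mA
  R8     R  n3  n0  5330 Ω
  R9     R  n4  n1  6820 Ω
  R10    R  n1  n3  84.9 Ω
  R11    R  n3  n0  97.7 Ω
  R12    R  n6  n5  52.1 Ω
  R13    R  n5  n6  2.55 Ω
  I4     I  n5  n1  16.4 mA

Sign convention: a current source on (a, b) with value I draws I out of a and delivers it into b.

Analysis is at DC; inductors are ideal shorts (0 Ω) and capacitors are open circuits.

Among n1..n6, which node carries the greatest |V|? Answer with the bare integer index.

1

Apply KCL at each of the 6 non-ground nodes and solve the resulting linear system.
Node n1: branches {R1, R4, R9, R10, I4} → V_1 = 1.288
Node n2: branches {I1, I2, R4, L2, C1, I3} → V_2 = 0.8595
Node n3: branches {R7, R8, R10, R11} → V_3 = 0.6690
Node n4: branches {R3, R5, L2, C1, R9} → V_4 = 0.8595
Node n5: branches {L1, I1, R2, R5, R6, L3, R12, R13, I4} → V_5 = 0.000
Node n6: branches {R3, R6, R7, L3, I3, R12, R13} → V_6 = 0.000
Source currents: i(L1)=-0.006139, i(L2)=0.6846, i(L3)=0.6325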